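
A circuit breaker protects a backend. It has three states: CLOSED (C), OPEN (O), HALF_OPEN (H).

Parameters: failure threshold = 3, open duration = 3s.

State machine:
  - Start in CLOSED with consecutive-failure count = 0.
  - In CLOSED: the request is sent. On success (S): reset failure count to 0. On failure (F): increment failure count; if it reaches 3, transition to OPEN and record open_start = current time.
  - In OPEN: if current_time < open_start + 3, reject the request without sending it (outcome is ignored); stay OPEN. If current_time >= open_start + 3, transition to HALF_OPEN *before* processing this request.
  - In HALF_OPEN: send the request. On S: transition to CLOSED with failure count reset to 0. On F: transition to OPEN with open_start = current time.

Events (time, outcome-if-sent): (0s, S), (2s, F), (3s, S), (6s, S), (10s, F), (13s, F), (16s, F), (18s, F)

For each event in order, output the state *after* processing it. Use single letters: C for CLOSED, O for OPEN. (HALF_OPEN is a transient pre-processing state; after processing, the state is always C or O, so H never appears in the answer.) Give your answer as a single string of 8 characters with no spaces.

State after each event:
  event#1 t=0s outcome=S: state=CLOSED
  event#2 t=2s outcome=F: state=CLOSED
  event#3 t=3s outcome=S: state=CLOSED
  event#4 t=6s outcome=S: state=CLOSED
  event#5 t=10s outcome=F: state=CLOSED
  event#6 t=13s outcome=F: state=CLOSED
  event#7 t=16s outcome=F: state=OPEN
  event#8 t=18s outcome=F: state=OPEN

Answer: CCCCCCOO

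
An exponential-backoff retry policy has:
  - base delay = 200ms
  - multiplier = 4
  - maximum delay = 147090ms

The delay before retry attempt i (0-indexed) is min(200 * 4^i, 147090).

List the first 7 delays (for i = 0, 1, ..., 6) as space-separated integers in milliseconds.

Answer: 200 800 3200 12800 51200 147090 147090

Derivation:
Computing each delay:
  i=0: min(200*4^0, 147090) = 200
  i=1: min(200*4^1, 147090) = 800
  i=2: min(200*4^2, 147090) = 3200
  i=3: min(200*4^3, 147090) = 12800
  i=4: min(200*4^4, 147090) = 51200
  i=5: min(200*4^5, 147090) = 147090
  i=6: min(200*4^6, 147090) = 147090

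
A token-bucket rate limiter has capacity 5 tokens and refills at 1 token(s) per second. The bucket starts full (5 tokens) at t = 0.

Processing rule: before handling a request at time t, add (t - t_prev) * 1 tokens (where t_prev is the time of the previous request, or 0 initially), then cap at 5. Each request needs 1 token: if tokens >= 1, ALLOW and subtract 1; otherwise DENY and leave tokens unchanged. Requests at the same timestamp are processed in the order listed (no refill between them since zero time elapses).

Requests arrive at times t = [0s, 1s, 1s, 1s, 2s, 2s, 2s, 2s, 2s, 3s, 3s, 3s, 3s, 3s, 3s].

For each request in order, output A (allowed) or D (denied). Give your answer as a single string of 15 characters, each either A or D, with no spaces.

Answer: AAAAAAADDADDDDD

Derivation:
Simulating step by step:
  req#1 t=0s: ALLOW
  req#2 t=1s: ALLOW
  req#3 t=1s: ALLOW
  req#4 t=1s: ALLOW
  req#5 t=2s: ALLOW
  req#6 t=2s: ALLOW
  req#7 t=2s: ALLOW
  req#8 t=2s: DENY
  req#9 t=2s: DENY
  req#10 t=3s: ALLOW
  req#11 t=3s: DENY
  req#12 t=3s: DENY
  req#13 t=3s: DENY
  req#14 t=3s: DENY
  req#15 t=3s: DENY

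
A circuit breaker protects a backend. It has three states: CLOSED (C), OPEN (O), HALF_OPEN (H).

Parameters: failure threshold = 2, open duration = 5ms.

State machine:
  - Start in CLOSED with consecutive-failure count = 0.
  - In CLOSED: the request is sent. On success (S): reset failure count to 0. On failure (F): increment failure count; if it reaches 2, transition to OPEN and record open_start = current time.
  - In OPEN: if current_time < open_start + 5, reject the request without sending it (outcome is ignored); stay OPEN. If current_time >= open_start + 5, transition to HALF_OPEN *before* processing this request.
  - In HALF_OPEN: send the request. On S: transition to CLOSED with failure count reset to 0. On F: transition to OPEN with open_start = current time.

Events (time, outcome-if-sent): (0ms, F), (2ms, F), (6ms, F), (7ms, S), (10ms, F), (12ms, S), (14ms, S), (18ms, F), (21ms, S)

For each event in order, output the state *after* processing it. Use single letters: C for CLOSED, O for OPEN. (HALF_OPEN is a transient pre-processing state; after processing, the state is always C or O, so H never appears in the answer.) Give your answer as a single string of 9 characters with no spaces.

Answer: COOCCCCCC

Derivation:
State after each event:
  event#1 t=0ms outcome=F: state=CLOSED
  event#2 t=2ms outcome=F: state=OPEN
  event#3 t=6ms outcome=F: state=OPEN
  event#4 t=7ms outcome=S: state=CLOSED
  event#5 t=10ms outcome=F: state=CLOSED
  event#6 t=12ms outcome=S: state=CLOSED
  event#7 t=14ms outcome=S: state=CLOSED
  event#8 t=18ms outcome=F: state=CLOSED
  event#9 t=21ms outcome=S: state=CLOSED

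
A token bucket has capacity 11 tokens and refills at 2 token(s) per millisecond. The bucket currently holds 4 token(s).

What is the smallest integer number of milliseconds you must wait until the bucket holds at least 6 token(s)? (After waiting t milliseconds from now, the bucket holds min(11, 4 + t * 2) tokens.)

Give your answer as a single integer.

Need 4 + t * 2 >= 6, so t >= 2/2.
Smallest integer t = ceil(2/2) = 1.

Answer: 1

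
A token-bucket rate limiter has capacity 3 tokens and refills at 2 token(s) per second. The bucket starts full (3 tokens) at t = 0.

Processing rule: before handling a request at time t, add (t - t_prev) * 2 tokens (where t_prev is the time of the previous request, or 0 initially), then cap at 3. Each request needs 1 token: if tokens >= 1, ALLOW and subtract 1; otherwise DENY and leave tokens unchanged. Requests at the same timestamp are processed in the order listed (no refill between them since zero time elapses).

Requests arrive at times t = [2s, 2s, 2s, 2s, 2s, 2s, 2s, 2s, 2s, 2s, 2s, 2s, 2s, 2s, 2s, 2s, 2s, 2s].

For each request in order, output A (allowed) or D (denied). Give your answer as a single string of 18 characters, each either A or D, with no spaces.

Simulating step by step:
  req#1 t=2s: ALLOW
  req#2 t=2s: ALLOW
  req#3 t=2s: ALLOW
  req#4 t=2s: DENY
  req#5 t=2s: DENY
  req#6 t=2s: DENY
  req#7 t=2s: DENY
  req#8 t=2s: DENY
  req#9 t=2s: DENY
  req#10 t=2s: DENY
  req#11 t=2s: DENY
  req#12 t=2s: DENY
  req#13 t=2s: DENY
  req#14 t=2s: DENY
  req#15 t=2s: DENY
  req#16 t=2s: DENY
  req#17 t=2s: DENY
  req#18 t=2s: DENY

Answer: AAADDDDDDDDDDDDDDD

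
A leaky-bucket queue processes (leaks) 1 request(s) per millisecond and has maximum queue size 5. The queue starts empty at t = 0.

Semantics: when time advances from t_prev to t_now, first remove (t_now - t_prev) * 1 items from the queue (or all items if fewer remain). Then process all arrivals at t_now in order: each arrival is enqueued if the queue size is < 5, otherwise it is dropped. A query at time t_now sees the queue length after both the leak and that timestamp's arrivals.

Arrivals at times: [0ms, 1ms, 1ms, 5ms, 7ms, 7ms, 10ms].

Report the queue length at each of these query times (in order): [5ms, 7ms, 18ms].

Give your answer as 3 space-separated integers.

Queue lengths at query times:
  query t=5ms: backlog = 1
  query t=7ms: backlog = 2
  query t=18ms: backlog = 0

Answer: 1 2 0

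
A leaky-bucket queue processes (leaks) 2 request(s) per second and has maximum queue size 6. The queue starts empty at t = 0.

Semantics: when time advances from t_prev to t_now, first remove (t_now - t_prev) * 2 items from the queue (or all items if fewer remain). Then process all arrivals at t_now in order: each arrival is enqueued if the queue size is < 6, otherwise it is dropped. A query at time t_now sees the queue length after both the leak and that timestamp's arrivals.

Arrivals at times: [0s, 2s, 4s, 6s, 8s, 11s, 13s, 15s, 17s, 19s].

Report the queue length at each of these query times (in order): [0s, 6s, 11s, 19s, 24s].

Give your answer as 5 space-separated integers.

Queue lengths at query times:
  query t=0s: backlog = 1
  query t=6s: backlog = 1
  query t=11s: backlog = 1
  query t=19s: backlog = 1
  query t=24s: backlog = 0

Answer: 1 1 1 1 0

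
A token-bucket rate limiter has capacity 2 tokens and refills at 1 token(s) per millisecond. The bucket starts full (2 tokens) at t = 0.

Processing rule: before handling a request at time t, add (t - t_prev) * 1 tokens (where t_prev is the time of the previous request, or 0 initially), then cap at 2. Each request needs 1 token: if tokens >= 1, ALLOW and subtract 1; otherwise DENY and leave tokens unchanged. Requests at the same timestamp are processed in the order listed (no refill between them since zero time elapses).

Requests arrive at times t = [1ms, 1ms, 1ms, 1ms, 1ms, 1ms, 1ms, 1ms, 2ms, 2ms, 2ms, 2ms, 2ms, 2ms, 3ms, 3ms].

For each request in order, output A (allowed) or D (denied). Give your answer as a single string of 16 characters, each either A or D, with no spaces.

Simulating step by step:
  req#1 t=1ms: ALLOW
  req#2 t=1ms: ALLOW
  req#3 t=1ms: DENY
  req#4 t=1ms: DENY
  req#5 t=1ms: DENY
  req#6 t=1ms: DENY
  req#7 t=1ms: DENY
  req#8 t=1ms: DENY
  req#9 t=2ms: ALLOW
  req#10 t=2ms: DENY
  req#11 t=2ms: DENY
  req#12 t=2ms: DENY
  req#13 t=2ms: DENY
  req#14 t=2ms: DENY
  req#15 t=3ms: ALLOW
  req#16 t=3ms: DENY

Answer: AADDDDDDADDDDDAD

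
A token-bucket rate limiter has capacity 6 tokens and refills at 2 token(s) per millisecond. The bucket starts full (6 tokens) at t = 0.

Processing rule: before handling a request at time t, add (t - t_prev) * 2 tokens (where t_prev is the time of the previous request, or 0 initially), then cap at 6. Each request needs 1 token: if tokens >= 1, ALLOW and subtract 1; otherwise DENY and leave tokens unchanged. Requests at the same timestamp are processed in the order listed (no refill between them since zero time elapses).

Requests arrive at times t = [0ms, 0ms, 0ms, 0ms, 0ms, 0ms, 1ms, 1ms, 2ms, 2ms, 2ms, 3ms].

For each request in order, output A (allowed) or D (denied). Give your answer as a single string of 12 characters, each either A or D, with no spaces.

Answer: AAAAAAAAAADA

Derivation:
Simulating step by step:
  req#1 t=0ms: ALLOW
  req#2 t=0ms: ALLOW
  req#3 t=0ms: ALLOW
  req#4 t=0ms: ALLOW
  req#5 t=0ms: ALLOW
  req#6 t=0ms: ALLOW
  req#7 t=1ms: ALLOW
  req#8 t=1ms: ALLOW
  req#9 t=2ms: ALLOW
  req#10 t=2ms: ALLOW
  req#11 t=2ms: DENY
  req#12 t=3ms: ALLOW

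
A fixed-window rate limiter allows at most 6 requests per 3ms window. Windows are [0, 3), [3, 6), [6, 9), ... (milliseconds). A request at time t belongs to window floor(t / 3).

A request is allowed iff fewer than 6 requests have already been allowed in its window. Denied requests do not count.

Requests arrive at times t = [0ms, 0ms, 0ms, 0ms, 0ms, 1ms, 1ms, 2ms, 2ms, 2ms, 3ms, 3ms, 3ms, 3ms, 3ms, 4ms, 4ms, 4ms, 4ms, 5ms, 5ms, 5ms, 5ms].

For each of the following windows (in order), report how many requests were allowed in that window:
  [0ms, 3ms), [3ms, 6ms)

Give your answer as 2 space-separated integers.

Answer: 6 6

Derivation:
Processing requests:
  req#1 t=0ms (window 0): ALLOW
  req#2 t=0ms (window 0): ALLOW
  req#3 t=0ms (window 0): ALLOW
  req#4 t=0ms (window 0): ALLOW
  req#5 t=0ms (window 0): ALLOW
  req#6 t=1ms (window 0): ALLOW
  req#7 t=1ms (window 0): DENY
  req#8 t=2ms (window 0): DENY
  req#9 t=2ms (window 0): DENY
  req#10 t=2ms (window 0): DENY
  req#11 t=3ms (window 1): ALLOW
  req#12 t=3ms (window 1): ALLOW
  req#13 t=3ms (window 1): ALLOW
  req#14 t=3ms (window 1): ALLOW
  req#15 t=3ms (window 1): ALLOW
  req#16 t=4ms (window 1): ALLOW
  req#17 t=4ms (window 1): DENY
  req#18 t=4ms (window 1): DENY
  req#19 t=4ms (window 1): DENY
  req#20 t=5ms (window 1): DENY
  req#21 t=5ms (window 1): DENY
  req#22 t=5ms (window 1): DENY
  req#23 t=5ms (window 1): DENY

Allowed counts by window: 6 6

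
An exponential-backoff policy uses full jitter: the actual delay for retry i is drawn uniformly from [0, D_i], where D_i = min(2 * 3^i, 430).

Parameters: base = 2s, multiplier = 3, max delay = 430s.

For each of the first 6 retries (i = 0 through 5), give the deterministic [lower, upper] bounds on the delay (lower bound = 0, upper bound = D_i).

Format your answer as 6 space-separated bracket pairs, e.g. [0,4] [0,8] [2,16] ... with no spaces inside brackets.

Computing bounds per retry:
  i=0: D_i=min(2*3^0,430)=2, bounds=[0,2]
  i=1: D_i=min(2*3^1,430)=6, bounds=[0,6]
  i=2: D_i=min(2*3^2,430)=18, bounds=[0,18]
  i=3: D_i=min(2*3^3,430)=54, bounds=[0,54]
  i=4: D_i=min(2*3^4,430)=162, bounds=[0,162]
  i=5: D_i=min(2*3^5,430)=430, bounds=[0,430]

Answer: [0,2] [0,6] [0,18] [0,54] [0,162] [0,430]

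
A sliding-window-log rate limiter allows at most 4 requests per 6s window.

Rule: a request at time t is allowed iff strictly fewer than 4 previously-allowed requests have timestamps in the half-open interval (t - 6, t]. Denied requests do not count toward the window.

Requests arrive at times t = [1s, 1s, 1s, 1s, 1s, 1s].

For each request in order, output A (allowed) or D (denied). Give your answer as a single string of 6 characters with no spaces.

Answer: AAAADD

Derivation:
Tracking allowed requests in the window:
  req#1 t=1s: ALLOW
  req#2 t=1s: ALLOW
  req#3 t=1s: ALLOW
  req#4 t=1s: ALLOW
  req#5 t=1s: DENY
  req#6 t=1s: DENY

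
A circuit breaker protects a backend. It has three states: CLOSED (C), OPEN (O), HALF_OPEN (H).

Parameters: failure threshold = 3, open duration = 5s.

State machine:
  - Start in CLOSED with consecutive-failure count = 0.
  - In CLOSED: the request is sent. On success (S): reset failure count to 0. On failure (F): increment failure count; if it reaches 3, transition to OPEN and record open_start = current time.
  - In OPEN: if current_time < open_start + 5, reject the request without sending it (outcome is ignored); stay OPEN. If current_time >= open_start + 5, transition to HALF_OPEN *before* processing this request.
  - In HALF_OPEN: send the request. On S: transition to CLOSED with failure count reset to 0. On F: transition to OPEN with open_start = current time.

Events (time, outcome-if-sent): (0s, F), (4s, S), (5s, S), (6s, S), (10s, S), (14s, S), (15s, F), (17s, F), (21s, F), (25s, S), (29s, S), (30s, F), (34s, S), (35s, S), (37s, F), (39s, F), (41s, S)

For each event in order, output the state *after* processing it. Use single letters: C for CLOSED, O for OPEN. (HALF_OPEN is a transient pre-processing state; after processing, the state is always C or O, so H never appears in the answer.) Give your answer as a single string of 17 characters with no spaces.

State after each event:
  event#1 t=0s outcome=F: state=CLOSED
  event#2 t=4s outcome=S: state=CLOSED
  event#3 t=5s outcome=S: state=CLOSED
  event#4 t=6s outcome=S: state=CLOSED
  event#5 t=10s outcome=S: state=CLOSED
  event#6 t=14s outcome=S: state=CLOSED
  event#7 t=15s outcome=F: state=CLOSED
  event#8 t=17s outcome=F: state=CLOSED
  event#9 t=21s outcome=F: state=OPEN
  event#10 t=25s outcome=S: state=OPEN
  event#11 t=29s outcome=S: state=CLOSED
  event#12 t=30s outcome=F: state=CLOSED
  event#13 t=34s outcome=S: state=CLOSED
  event#14 t=35s outcome=S: state=CLOSED
  event#15 t=37s outcome=F: state=CLOSED
  event#16 t=39s outcome=F: state=CLOSED
  event#17 t=41s outcome=S: state=CLOSED

Answer: CCCCCCCCOOCCCCCCC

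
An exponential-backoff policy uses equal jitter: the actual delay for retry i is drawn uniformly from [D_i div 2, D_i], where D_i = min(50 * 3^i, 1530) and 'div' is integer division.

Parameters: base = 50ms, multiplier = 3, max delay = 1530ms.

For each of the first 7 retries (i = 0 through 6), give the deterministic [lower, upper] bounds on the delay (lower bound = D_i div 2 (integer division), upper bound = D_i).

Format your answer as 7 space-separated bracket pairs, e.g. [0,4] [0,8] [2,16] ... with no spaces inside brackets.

Computing bounds per retry:
  i=0: D_i=min(50*3^0,1530)=50, bounds=[25,50]
  i=1: D_i=min(50*3^1,1530)=150, bounds=[75,150]
  i=2: D_i=min(50*3^2,1530)=450, bounds=[225,450]
  i=3: D_i=min(50*3^3,1530)=1350, bounds=[675,1350]
  i=4: D_i=min(50*3^4,1530)=1530, bounds=[765,1530]
  i=5: D_i=min(50*3^5,1530)=1530, bounds=[765,1530]
  i=6: D_i=min(50*3^6,1530)=1530, bounds=[765,1530]

Answer: [25,50] [75,150] [225,450] [675,1350] [765,1530] [765,1530] [765,1530]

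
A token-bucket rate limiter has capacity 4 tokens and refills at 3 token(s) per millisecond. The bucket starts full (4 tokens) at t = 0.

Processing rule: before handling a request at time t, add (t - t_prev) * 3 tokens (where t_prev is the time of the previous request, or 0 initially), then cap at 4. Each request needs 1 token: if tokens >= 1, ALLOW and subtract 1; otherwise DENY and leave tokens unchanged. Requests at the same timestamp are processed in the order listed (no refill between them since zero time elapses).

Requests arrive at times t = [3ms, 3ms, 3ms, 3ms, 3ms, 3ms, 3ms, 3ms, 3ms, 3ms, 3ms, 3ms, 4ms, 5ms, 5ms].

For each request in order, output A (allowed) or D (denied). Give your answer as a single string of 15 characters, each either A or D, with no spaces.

Simulating step by step:
  req#1 t=3ms: ALLOW
  req#2 t=3ms: ALLOW
  req#3 t=3ms: ALLOW
  req#4 t=3ms: ALLOW
  req#5 t=3ms: DENY
  req#6 t=3ms: DENY
  req#7 t=3ms: DENY
  req#8 t=3ms: DENY
  req#9 t=3ms: DENY
  req#10 t=3ms: DENY
  req#11 t=3ms: DENY
  req#12 t=3ms: DENY
  req#13 t=4ms: ALLOW
  req#14 t=5ms: ALLOW
  req#15 t=5ms: ALLOW

Answer: AAAADDDDDDDDAAA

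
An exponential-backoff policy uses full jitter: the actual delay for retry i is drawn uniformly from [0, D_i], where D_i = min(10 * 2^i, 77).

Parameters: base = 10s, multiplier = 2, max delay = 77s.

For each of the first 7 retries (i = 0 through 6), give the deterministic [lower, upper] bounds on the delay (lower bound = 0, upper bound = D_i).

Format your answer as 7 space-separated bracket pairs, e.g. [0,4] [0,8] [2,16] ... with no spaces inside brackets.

Computing bounds per retry:
  i=0: D_i=min(10*2^0,77)=10, bounds=[0,10]
  i=1: D_i=min(10*2^1,77)=20, bounds=[0,20]
  i=2: D_i=min(10*2^2,77)=40, bounds=[0,40]
  i=3: D_i=min(10*2^3,77)=77, bounds=[0,77]
  i=4: D_i=min(10*2^4,77)=77, bounds=[0,77]
  i=5: D_i=min(10*2^5,77)=77, bounds=[0,77]
  i=6: D_i=min(10*2^6,77)=77, bounds=[0,77]

Answer: [0,10] [0,20] [0,40] [0,77] [0,77] [0,77] [0,77]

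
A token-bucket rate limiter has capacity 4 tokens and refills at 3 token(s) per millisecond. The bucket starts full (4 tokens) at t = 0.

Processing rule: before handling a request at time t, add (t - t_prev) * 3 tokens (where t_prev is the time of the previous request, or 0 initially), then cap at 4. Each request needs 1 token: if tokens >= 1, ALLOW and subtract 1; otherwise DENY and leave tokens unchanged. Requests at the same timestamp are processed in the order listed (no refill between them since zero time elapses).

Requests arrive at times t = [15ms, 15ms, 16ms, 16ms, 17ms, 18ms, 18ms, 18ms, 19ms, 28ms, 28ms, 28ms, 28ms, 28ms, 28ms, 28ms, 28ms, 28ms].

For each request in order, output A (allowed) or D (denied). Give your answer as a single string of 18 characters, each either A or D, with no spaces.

Answer: AAAAAAAAAAAAADDDDD

Derivation:
Simulating step by step:
  req#1 t=15ms: ALLOW
  req#2 t=15ms: ALLOW
  req#3 t=16ms: ALLOW
  req#4 t=16ms: ALLOW
  req#5 t=17ms: ALLOW
  req#6 t=18ms: ALLOW
  req#7 t=18ms: ALLOW
  req#8 t=18ms: ALLOW
  req#9 t=19ms: ALLOW
  req#10 t=28ms: ALLOW
  req#11 t=28ms: ALLOW
  req#12 t=28ms: ALLOW
  req#13 t=28ms: ALLOW
  req#14 t=28ms: DENY
  req#15 t=28ms: DENY
  req#16 t=28ms: DENY
  req#17 t=28ms: DENY
  req#18 t=28ms: DENY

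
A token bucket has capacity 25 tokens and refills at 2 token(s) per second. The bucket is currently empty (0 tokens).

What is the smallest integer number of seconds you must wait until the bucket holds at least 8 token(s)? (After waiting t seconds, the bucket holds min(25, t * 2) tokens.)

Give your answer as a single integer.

Answer: 4

Derivation:
Need t * 2 >= 8, so t >= 8/2.
Smallest integer t = ceil(8/2) = 4.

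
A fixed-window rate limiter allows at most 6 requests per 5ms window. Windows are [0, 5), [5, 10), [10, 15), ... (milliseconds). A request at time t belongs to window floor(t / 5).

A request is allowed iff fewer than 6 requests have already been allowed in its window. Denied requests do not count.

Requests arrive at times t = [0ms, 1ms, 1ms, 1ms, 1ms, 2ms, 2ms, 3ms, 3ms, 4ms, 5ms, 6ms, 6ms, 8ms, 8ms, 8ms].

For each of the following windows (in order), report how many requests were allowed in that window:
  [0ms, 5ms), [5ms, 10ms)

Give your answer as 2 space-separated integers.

Processing requests:
  req#1 t=0ms (window 0): ALLOW
  req#2 t=1ms (window 0): ALLOW
  req#3 t=1ms (window 0): ALLOW
  req#4 t=1ms (window 0): ALLOW
  req#5 t=1ms (window 0): ALLOW
  req#6 t=2ms (window 0): ALLOW
  req#7 t=2ms (window 0): DENY
  req#8 t=3ms (window 0): DENY
  req#9 t=3ms (window 0): DENY
  req#10 t=4ms (window 0): DENY
  req#11 t=5ms (window 1): ALLOW
  req#12 t=6ms (window 1): ALLOW
  req#13 t=6ms (window 1): ALLOW
  req#14 t=8ms (window 1): ALLOW
  req#15 t=8ms (window 1): ALLOW
  req#16 t=8ms (window 1): ALLOW

Allowed counts by window: 6 6

Answer: 6 6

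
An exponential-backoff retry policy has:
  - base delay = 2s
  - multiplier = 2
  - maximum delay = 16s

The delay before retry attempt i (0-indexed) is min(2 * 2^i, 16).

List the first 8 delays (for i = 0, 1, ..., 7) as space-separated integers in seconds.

Computing each delay:
  i=0: min(2*2^0, 16) = 2
  i=1: min(2*2^1, 16) = 4
  i=2: min(2*2^2, 16) = 8
  i=3: min(2*2^3, 16) = 16
  i=4: min(2*2^4, 16) = 16
  i=5: min(2*2^5, 16) = 16
  i=6: min(2*2^6, 16) = 16
  i=7: min(2*2^7, 16) = 16

Answer: 2 4 8 16 16 16 16 16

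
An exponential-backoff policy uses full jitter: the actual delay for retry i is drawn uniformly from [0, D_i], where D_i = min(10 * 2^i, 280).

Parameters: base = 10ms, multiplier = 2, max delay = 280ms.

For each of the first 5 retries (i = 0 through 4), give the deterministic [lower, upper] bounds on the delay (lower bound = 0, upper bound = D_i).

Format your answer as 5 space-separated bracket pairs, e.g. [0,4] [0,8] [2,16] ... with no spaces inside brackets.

Answer: [0,10] [0,20] [0,40] [0,80] [0,160]

Derivation:
Computing bounds per retry:
  i=0: D_i=min(10*2^0,280)=10, bounds=[0,10]
  i=1: D_i=min(10*2^1,280)=20, bounds=[0,20]
  i=2: D_i=min(10*2^2,280)=40, bounds=[0,40]
  i=3: D_i=min(10*2^3,280)=80, bounds=[0,80]
  i=4: D_i=min(10*2^4,280)=160, bounds=[0,160]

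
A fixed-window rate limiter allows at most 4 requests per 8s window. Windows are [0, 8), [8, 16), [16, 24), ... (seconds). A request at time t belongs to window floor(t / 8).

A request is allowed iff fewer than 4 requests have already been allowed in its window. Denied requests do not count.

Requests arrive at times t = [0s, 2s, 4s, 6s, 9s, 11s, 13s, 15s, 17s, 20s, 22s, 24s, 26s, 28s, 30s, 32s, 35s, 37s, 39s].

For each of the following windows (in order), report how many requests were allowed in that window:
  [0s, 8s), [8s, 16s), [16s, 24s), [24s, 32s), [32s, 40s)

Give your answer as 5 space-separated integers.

Processing requests:
  req#1 t=0s (window 0): ALLOW
  req#2 t=2s (window 0): ALLOW
  req#3 t=4s (window 0): ALLOW
  req#4 t=6s (window 0): ALLOW
  req#5 t=9s (window 1): ALLOW
  req#6 t=11s (window 1): ALLOW
  req#7 t=13s (window 1): ALLOW
  req#8 t=15s (window 1): ALLOW
  req#9 t=17s (window 2): ALLOW
  req#10 t=20s (window 2): ALLOW
  req#11 t=22s (window 2): ALLOW
  req#12 t=24s (window 3): ALLOW
  req#13 t=26s (window 3): ALLOW
  req#14 t=28s (window 3): ALLOW
  req#15 t=30s (window 3): ALLOW
  req#16 t=32s (window 4): ALLOW
  req#17 t=35s (window 4): ALLOW
  req#18 t=37s (window 4): ALLOW
  req#19 t=39s (window 4): ALLOW

Allowed counts by window: 4 4 3 4 4

Answer: 4 4 3 4 4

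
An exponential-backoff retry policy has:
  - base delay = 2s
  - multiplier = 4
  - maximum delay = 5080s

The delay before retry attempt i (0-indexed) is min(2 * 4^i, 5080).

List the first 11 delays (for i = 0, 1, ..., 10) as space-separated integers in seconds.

Computing each delay:
  i=0: min(2*4^0, 5080) = 2
  i=1: min(2*4^1, 5080) = 8
  i=2: min(2*4^2, 5080) = 32
  i=3: min(2*4^3, 5080) = 128
  i=4: min(2*4^4, 5080) = 512
  i=5: min(2*4^5, 5080) = 2048
  i=6: min(2*4^6, 5080) = 5080
  i=7: min(2*4^7, 5080) = 5080
  i=8: min(2*4^8, 5080) = 5080
  i=9: min(2*4^9, 5080) = 5080
  i=10: min(2*4^10, 5080) = 5080

Answer: 2 8 32 128 512 2048 5080 5080 5080 5080 5080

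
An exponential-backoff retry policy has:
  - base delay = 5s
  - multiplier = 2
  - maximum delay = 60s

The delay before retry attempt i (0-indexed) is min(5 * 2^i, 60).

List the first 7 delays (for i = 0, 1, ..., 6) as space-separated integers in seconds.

Computing each delay:
  i=0: min(5*2^0, 60) = 5
  i=1: min(5*2^1, 60) = 10
  i=2: min(5*2^2, 60) = 20
  i=3: min(5*2^3, 60) = 40
  i=4: min(5*2^4, 60) = 60
  i=5: min(5*2^5, 60) = 60
  i=6: min(5*2^6, 60) = 60

Answer: 5 10 20 40 60 60 60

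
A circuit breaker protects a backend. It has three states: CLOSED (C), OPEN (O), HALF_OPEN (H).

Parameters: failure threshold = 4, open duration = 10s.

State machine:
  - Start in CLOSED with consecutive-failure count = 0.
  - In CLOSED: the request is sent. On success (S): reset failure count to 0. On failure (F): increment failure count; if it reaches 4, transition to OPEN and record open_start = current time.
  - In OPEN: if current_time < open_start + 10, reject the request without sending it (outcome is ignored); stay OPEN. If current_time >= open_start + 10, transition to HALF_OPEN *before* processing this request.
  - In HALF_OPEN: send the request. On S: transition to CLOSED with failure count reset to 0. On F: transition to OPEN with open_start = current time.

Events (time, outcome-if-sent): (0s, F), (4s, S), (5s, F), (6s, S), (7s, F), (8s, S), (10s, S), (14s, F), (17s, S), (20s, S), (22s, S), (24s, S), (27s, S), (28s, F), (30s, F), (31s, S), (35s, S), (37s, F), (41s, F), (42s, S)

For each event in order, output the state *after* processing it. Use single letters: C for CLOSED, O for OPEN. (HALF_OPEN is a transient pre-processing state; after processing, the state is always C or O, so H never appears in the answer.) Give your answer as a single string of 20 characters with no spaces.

Answer: CCCCCCCCCCCCCCCCCCCC

Derivation:
State after each event:
  event#1 t=0s outcome=F: state=CLOSED
  event#2 t=4s outcome=S: state=CLOSED
  event#3 t=5s outcome=F: state=CLOSED
  event#4 t=6s outcome=S: state=CLOSED
  event#5 t=7s outcome=F: state=CLOSED
  event#6 t=8s outcome=S: state=CLOSED
  event#7 t=10s outcome=S: state=CLOSED
  event#8 t=14s outcome=F: state=CLOSED
  event#9 t=17s outcome=S: state=CLOSED
  event#10 t=20s outcome=S: state=CLOSED
  event#11 t=22s outcome=S: state=CLOSED
  event#12 t=24s outcome=S: state=CLOSED
  event#13 t=27s outcome=S: state=CLOSED
  event#14 t=28s outcome=F: state=CLOSED
  event#15 t=30s outcome=F: state=CLOSED
  event#16 t=31s outcome=S: state=CLOSED
  event#17 t=35s outcome=S: state=CLOSED
  event#18 t=37s outcome=F: state=CLOSED
  event#19 t=41s outcome=F: state=CLOSED
  event#20 t=42s outcome=S: state=CLOSED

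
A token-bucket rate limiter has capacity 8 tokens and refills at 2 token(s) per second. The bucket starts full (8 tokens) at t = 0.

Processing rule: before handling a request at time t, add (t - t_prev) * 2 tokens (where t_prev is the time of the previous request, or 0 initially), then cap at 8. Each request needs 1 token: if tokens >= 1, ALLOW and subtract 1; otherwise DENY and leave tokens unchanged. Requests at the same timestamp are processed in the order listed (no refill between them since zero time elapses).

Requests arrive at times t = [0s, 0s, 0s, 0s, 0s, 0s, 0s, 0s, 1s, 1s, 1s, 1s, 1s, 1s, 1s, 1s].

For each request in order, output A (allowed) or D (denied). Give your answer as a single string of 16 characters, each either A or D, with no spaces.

Answer: AAAAAAAAAADDDDDD

Derivation:
Simulating step by step:
  req#1 t=0s: ALLOW
  req#2 t=0s: ALLOW
  req#3 t=0s: ALLOW
  req#4 t=0s: ALLOW
  req#5 t=0s: ALLOW
  req#6 t=0s: ALLOW
  req#7 t=0s: ALLOW
  req#8 t=0s: ALLOW
  req#9 t=1s: ALLOW
  req#10 t=1s: ALLOW
  req#11 t=1s: DENY
  req#12 t=1s: DENY
  req#13 t=1s: DENY
  req#14 t=1s: DENY
  req#15 t=1s: DENY
  req#16 t=1s: DENY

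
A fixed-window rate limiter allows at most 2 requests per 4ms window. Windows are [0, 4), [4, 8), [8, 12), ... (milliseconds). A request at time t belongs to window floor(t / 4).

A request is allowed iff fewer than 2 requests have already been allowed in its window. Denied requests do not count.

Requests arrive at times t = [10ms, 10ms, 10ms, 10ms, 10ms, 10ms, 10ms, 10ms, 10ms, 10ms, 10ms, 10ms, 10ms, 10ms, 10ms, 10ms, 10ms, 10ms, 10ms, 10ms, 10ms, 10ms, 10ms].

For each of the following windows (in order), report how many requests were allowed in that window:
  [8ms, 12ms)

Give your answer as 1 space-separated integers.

Answer: 2

Derivation:
Processing requests:
  req#1 t=10ms (window 2): ALLOW
  req#2 t=10ms (window 2): ALLOW
  req#3 t=10ms (window 2): DENY
  req#4 t=10ms (window 2): DENY
  req#5 t=10ms (window 2): DENY
  req#6 t=10ms (window 2): DENY
  req#7 t=10ms (window 2): DENY
  req#8 t=10ms (window 2): DENY
  req#9 t=10ms (window 2): DENY
  req#10 t=10ms (window 2): DENY
  req#11 t=10ms (window 2): DENY
  req#12 t=10ms (window 2): DENY
  req#13 t=10ms (window 2): DENY
  req#14 t=10ms (window 2): DENY
  req#15 t=10ms (window 2): DENY
  req#16 t=10ms (window 2): DENY
  req#17 t=10ms (window 2): DENY
  req#18 t=10ms (window 2): DENY
  req#19 t=10ms (window 2): DENY
  req#20 t=10ms (window 2): DENY
  req#21 t=10ms (window 2): DENY
  req#22 t=10ms (window 2): DENY
  req#23 t=10ms (window 2): DENY

Allowed counts by window: 2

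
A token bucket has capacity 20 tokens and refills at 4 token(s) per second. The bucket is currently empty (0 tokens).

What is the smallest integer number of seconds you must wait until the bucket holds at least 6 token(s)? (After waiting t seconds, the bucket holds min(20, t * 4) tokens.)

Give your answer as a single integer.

Need t * 4 >= 6, so t >= 6/4.
Smallest integer t = ceil(6/4) = 2.

Answer: 2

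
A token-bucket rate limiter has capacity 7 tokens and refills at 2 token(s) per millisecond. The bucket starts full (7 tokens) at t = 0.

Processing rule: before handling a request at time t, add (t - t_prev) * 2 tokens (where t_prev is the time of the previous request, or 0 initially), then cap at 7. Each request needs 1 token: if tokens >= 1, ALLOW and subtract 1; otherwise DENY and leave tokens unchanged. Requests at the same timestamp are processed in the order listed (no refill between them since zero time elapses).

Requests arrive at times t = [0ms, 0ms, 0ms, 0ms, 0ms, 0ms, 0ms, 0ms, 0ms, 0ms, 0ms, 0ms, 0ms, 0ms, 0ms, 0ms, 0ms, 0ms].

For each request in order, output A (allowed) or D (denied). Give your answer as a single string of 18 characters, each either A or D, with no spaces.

Simulating step by step:
  req#1 t=0ms: ALLOW
  req#2 t=0ms: ALLOW
  req#3 t=0ms: ALLOW
  req#4 t=0ms: ALLOW
  req#5 t=0ms: ALLOW
  req#6 t=0ms: ALLOW
  req#7 t=0ms: ALLOW
  req#8 t=0ms: DENY
  req#9 t=0ms: DENY
  req#10 t=0ms: DENY
  req#11 t=0ms: DENY
  req#12 t=0ms: DENY
  req#13 t=0ms: DENY
  req#14 t=0ms: DENY
  req#15 t=0ms: DENY
  req#16 t=0ms: DENY
  req#17 t=0ms: DENY
  req#18 t=0ms: DENY

Answer: AAAAAAADDDDDDDDDDD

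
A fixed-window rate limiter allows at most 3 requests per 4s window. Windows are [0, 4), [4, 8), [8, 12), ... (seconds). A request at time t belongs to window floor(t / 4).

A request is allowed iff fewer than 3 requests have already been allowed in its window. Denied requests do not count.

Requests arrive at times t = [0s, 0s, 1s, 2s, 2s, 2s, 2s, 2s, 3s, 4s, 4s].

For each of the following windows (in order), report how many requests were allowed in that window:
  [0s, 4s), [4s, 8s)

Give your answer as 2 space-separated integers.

Answer: 3 2

Derivation:
Processing requests:
  req#1 t=0s (window 0): ALLOW
  req#2 t=0s (window 0): ALLOW
  req#3 t=1s (window 0): ALLOW
  req#4 t=2s (window 0): DENY
  req#5 t=2s (window 0): DENY
  req#6 t=2s (window 0): DENY
  req#7 t=2s (window 0): DENY
  req#8 t=2s (window 0): DENY
  req#9 t=3s (window 0): DENY
  req#10 t=4s (window 1): ALLOW
  req#11 t=4s (window 1): ALLOW

Allowed counts by window: 3 2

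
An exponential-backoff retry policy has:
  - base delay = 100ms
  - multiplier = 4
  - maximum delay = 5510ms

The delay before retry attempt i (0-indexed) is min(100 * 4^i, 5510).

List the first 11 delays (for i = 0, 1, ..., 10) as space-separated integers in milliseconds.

Computing each delay:
  i=0: min(100*4^0, 5510) = 100
  i=1: min(100*4^1, 5510) = 400
  i=2: min(100*4^2, 5510) = 1600
  i=3: min(100*4^3, 5510) = 5510
  i=4: min(100*4^4, 5510) = 5510
  i=5: min(100*4^5, 5510) = 5510
  i=6: min(100*4^6, 5510) = 5510
  i=7: min(100*4^7, 5510) = 5510
  i=8: min(100*4^8, 5510) = 5510
  i=9: min(100*4^9, 5510) = 5510
  i=10: min(100*4^10, 5510) = 5510

Answer: 100 400 1600 5510 5510 5510 5510 5510 5510 5510 5510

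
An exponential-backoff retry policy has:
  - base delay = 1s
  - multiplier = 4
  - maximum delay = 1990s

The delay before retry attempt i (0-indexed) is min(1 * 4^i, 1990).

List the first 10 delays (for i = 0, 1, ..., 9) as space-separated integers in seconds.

Computing each delay:
  i=0: min(1*4^0, 1990) = 1
  i=1: min(1*4^1, 1990) = 4
  i=2: min(1*4^2, 1990) = 16
  i=3: min(1*4^3, 1990) = 64
  i=4: min(1*4^4, 1990) = 256
  i=5: min(1*4^5, 1990) = 1024
  i=6: min(1*4^6, 1990) = 1990
  i=7: min(1*4^7, 1990) = 1990
  i=8: min(1*4^8, 1990) = 1990
  i=9: min(1*4^9, 1990) = 1990

Answer: 1 4 16 64 256 1024 1990 1990 1990 1990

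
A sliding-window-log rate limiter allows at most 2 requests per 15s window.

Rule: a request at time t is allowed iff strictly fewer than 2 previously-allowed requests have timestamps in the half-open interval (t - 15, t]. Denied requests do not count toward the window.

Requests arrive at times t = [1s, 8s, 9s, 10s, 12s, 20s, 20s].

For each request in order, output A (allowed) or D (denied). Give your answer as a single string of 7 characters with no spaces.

Tracking allowed requests in the window:
  req#1 t=1s: ALLOW
  req#2 t=8s: ALLOW
  req#3 t=9s: DENY
  req#4 t=10s: DENY
  req#5 t=12s: DENY
  req#6 t=20s: ALLOW
  req#7 t=20s: DENY

Answer: AADDDAD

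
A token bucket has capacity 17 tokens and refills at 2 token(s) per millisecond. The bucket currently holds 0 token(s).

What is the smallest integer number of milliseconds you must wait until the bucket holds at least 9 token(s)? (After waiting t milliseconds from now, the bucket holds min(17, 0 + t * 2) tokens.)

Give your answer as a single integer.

Answer: 5

Derivation:
Need 0 + t * 2 >= 9, so t >= 9/2.
Smallest integer t = ceil(9/2) = 5.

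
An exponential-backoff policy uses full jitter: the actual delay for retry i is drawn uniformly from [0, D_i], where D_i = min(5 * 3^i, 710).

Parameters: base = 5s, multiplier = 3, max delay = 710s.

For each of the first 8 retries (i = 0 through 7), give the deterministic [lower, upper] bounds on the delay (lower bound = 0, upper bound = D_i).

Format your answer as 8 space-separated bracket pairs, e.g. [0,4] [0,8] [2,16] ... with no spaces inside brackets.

Computing bounds per retry:
  i=0: D_i=min(5*3^0,710)=5, bounds=[0,5]
  i=1: D_i=min(5*3^1,710)=15, bounds=[0,15]
  i=2: D_i=min(5*3^2,710)=45, bounds=[0,45]
  i=3: D_i=min(5*3^3,710)=135, bounds=[0,135]
  i=4: D_i=min(5*3^4,710)=405, bounds=[0,405]
  i=5: D_i=min(5*3^5,710)=710, bounds=[0,710]
  i=6: D_i=min(5*3^6,710)=710, bounds=[0,710]
  i=7: D_i=min(5*3^7,710)=710, bounds=[0,710]

Answer: [0,5] [0,15] [0,45] [0,135] [0,405] [0,710] [0,710] [0,710]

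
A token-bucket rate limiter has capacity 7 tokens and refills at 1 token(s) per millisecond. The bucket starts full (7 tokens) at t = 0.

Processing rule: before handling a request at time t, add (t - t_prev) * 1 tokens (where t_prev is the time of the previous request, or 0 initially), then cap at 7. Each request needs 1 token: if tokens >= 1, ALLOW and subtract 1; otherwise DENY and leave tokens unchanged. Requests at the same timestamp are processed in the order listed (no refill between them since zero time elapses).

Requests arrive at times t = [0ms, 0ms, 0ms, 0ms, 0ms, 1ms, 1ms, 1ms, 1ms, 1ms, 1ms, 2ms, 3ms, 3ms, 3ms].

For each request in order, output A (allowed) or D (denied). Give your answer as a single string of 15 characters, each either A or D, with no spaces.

Simulating step by step:
  req#1 t=0ms: ALLOW
  req#2 t=0ms: ALLOW
  req#3 t=0ms: ALLOW
  req#4 t=0ms: ALLOW
  req#5 t=0ms: ALLOW
  req#6 t=1ms: ALLOW
  req#7 t=1ms: ALLOW
  req#8 t=1ms: ALLOW
  req#9 t=1ms: DENY
  req#10 t=1ms: DENY
  req#11 t=1ms: DENY
  req#12 t=2ms: ALLOW
  req#13 t=3ms: ALLOW
  req#14 t=3ms: DENY
  req#15 t=3ms: DENY

Answer: AAAAAAAADDDAADD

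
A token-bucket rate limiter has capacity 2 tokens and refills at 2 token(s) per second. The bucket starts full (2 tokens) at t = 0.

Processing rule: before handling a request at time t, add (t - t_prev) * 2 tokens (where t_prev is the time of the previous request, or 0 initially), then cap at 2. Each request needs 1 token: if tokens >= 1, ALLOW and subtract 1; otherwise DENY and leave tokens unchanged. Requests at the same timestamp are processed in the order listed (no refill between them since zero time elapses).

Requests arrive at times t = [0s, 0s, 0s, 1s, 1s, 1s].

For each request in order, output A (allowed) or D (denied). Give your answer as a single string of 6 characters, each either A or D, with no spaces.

Answer: AADAAD

Derivation:
Simulating step by step:
  req#1 t=0s: ALLOW
  req#2 t=0s: ALLOW
  req#3 t=0s: DENY
  req#4 t=1s: ALLOW
  req#5 t=1s: ALLOW
  req#6 t=1s: DENY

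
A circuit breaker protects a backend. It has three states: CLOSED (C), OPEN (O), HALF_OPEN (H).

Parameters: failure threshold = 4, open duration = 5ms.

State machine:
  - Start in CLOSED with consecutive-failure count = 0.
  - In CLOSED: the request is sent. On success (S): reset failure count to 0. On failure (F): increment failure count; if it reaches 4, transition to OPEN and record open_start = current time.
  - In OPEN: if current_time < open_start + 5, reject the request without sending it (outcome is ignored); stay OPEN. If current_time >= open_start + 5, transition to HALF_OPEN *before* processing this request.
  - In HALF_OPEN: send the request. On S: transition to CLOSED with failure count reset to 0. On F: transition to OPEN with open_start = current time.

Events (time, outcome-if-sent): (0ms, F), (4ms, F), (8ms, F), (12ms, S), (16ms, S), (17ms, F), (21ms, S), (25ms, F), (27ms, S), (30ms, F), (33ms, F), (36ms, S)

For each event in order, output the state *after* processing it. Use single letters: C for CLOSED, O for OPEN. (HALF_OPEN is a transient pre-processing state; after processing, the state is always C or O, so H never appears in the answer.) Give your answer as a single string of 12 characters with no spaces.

State after each event:
  event#1 t=0ms outcome=F: state=CLOSED
  event#2 t=4ms outcome=F: state=CLOSED
  event#3 t=8ms outcome=F: state=CLOSED
  event#4 t=12ms outcome=S: state=CLOSED
  event#5 t=16ms outcome=S: state=CLOSED
  event#6 t=17ms outcome=F: state=CLOSED
  event#7 t=21ms outcome=S: state=CLOSED
  event#8 t=25ms outcome=F: state=CLOSED
  event#9 t=27ms outcome=S: state=CLOSED
  event#10 t=30ms outcome=F: state=CLOSED
  event#11 t=33ms outcome=F: state=CLOSED
  event#12 t=36ms outcome=S: state=CLOSED

Answer: CCCCCCCCCCCC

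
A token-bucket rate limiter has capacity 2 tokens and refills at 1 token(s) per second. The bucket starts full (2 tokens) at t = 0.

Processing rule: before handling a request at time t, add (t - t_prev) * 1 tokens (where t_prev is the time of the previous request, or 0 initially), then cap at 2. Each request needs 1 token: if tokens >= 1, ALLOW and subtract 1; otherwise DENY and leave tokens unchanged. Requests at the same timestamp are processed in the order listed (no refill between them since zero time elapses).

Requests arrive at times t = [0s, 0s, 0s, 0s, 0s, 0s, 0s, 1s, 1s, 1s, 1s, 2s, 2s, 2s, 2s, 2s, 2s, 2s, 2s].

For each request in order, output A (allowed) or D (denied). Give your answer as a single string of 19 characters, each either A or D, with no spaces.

Answer: AADDDDDADDDADDDDDDD

Derivation:
Simulating step by step:
  req#1 t=0s: ALLOW
  req#2 t=0s: ALLOW
  req#3 t=0s: DENY
  req#4 t=0s: DENY
  req#5 t=0s: DENY
  req#6 t=0s: DENY
  req#7 t=0s: DENY
  req#8 t=1s: ALLOW
  req#9 t=1s: DENY
  req#10 t=1s: DENY
  req#11 t=1s: DENY
  req#12 t=2s: ALLOW
  req#13 t=2s: DENY
  req#14 t=2s: DENY
  req#15 t=2s: DENY
  req#16 t=2s: DENY
  req#17 t=2s: DENY
  req#18 t=2s: DENY
  req#19 t=2s: DENY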